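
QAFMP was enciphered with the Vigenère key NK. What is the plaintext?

DQSCC

Repeat the key across the ciphertext: NKNKN
Q(16)−N(13): 3 → D
A(0)−K(10): -10≡16 → Q
F(5)−N(13): -8≡18 → S
M(12)−K(10): 2 → C
P(15)−N(13): 2 → C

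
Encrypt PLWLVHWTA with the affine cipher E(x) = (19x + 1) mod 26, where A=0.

P(15): 19·15+1=286≡0 → A
L(11): 19·11+1=210≡2 → C
W(22): 19·22+1=419≡3 → D
L(11): 19·11+1=210≡2 → C
V(21): 19·21+1=400≡10 → K
H(7): 19·7+1=134≡4 → E
W(22): 19·22+1=419≡3 → D
T(19): 19·19+1=362≡24 → Y
A(0): 19·0+1=1 → B

ACDCKEDYB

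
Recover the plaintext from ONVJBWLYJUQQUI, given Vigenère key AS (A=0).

OVVRBELGJCQYUQ

Repeat the key across the ciphertext: ASASASASASASAS
O(14)−A(0): 14 → O
N(13)−S(18): -5≡21 → V
V(21)−A(0): 21 → V
J(9)−S(18): -9≡17 → R
B(1)−A(0): 1 → B
W(22)−S(18): 4 → E
L(11)−A(0): 11 → L
Y(24)−S(18): 6 → G
J(9)−A(0): 9 → J
U(20)−S(18): 2 → C
Q(16)−A(0): 16 → Q
Q(16)−S(18): -2≡24 → Y
U(20)−A(0): 20 → U
I(8)−S(18): -10≡16 → Q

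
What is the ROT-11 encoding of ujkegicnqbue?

u(20): 20+11=31≡5 → f
j(9): 9+11=20 → u
k(10): 10+11=21 → v
e(4): 4+11=15 → p
g(6): 6+11=17 → r
i(8): 8+11=19 → t
c(2): 2+11=13 → n
n(13): 13+11=24 → y
q(16): 16+11=27≡1 → b
b(1): 1+11=12 → m
u(20): 20+11=31≡5 → f
e(4): 4+11=15 → p

fuvprtnybmfp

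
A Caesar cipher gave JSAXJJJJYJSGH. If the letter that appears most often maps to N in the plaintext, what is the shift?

22

The most frequent ciphertext letter is J (appears 6 times).
J is position 9; N is position 13.
Shift = -4≡22.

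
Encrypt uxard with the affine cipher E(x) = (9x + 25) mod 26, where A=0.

xyzwa

u(20): 9·20+25=205≡23 → x
x(23): 9·23+25=232≡24 → y
a(0): 9·0+25=25 → z
r(17): 9·17+25=178≡22 → w
d(3): 9·3+25=52≡0 → a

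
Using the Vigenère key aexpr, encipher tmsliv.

tqpazv

Repeat the key across the message: aexpra
t(19)+a(0): 19 → t
m(12)+e(4): 16 → q
s(18)+x(23): 41≡15 → p
l(11)+p(15): 26≡0 → a
i(8)+r(17): 25 → z
v(21)+a(0): 21 → v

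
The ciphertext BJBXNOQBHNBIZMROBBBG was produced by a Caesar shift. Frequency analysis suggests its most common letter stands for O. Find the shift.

The most frequent ciphertext letter is B (appears 7 times).
B is position 1; O is position 14.
Shift = -13≡13.

13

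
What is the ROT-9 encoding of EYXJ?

E(4): 4+9=13 → N
Y(24): 24+9=33≡7 → H
X(23): 23+9=32≡6 → G
J(9): 9+9=18 → S

NHGS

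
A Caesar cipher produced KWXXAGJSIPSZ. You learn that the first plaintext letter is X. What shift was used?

13

From the crib: K(10)−X(23)=-13≡13, so the shift is 13.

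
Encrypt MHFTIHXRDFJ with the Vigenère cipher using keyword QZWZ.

CGBSYGTQTEF

Repeat the key across the message: QZWZQZWZQZW
M(12)+Q(16): 28≡2 → C
H(7)+Z(25): 32≡6 → G
F(5)+W(22): 27≡1 → B
T(19)+Z(25): 44≡18 → S
I(8)+Q(16): 24 → Y
H(7)+Z(25): 32≡6 → G
X(23)+W(22): 45≡19 → T
R(17)+Z(25): 42≡16 → Q
D(3)+Q(16): 19 → T
F(5)+Z(25): 30≡4 → E
J(9)+W(22): 31≡5 → F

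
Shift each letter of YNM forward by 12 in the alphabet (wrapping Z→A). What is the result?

Y(24): 24+12=36≡10 → K
N(13): 13+12=25 → Z
M(12): 12+12=24 → Y

KZY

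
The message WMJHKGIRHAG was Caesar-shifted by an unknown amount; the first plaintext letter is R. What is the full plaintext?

RHECFBDMCVB

From the crib: W(22)−R(17)=5, so the shift is 5.
Subtract 5 from each ciphertext letter:
W(22): 22−5=17 → R
M(12): 12−5=7 → H
J(9): 9−5=4 → E
H(7): 7−5=2 → C
K(10): 10−5=5 → F
G(6): 6−5=1 → B
I(8): 8−5=3 → D
R(17): 17−5=12 → M
H(7): 7−5=2 → C
A(0): 0−5=-5≡21 → V
G(6): 6−5=1 → B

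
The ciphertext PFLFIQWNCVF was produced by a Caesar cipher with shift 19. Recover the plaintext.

WMSMPXDUJCM

P(15): 15−19=-4≡22 → W
F(5): 5−19=-14≡12 → M
L(11): 11−19=-8≡18 → S
F(5): 5−19=-14≡12 → M
I(8): 8−19=-11≡15 → P
Q(16): 16−19=-3≡23 → X
W(22): 22−19=3 → D
N(13): 13−19=-6≡20 → U
C(2): 2−19=-17≡9 → J
V(21): 21−19=2 → C
F(5): 5−19=-14≡12 → M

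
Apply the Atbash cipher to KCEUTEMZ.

PXVFGVNA

K(10) → P(15)
C(2) → X(23)
E(4) → V(21)
U(20) → F(5)
T(19) → G(6)
E(4) → V(21)
M(12) → N(13)
Z(25) → A(0)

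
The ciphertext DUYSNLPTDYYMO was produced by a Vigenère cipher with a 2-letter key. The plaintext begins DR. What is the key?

Subtract each crib letter from the matching ciphertext letter (mod 26):
D(3)−D(3)=0 → A
U(20)−R(17)=3 → D

AD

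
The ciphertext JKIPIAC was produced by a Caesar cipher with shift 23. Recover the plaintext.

MNLSLDF

J(9): 9−23=-14≡12 → M
K(10): 10−23=-13≡13 → N
I(8): 8−23=-15≡11 → L
P(15): 15−23=-8≡18 → S
I(8): 8−23=-15≡11 → L
A(0): 0−23=-23≡3 → D
C(2): 2−23=-21≡5 → F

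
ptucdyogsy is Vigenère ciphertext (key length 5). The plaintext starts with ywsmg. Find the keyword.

rxcqx

Subtract each crib letter from the matching ciphertext letter (mod 26):
p(15)−y(24)=-9≡17 → r
t(19)−w(22)=-3≡23 → x
u(20)−s(18)=2 → c
c(2)−m(12)=-10≡16 → q
d(3)−g(6)=-3≡23 → x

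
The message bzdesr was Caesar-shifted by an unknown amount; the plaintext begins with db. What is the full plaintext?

dbfgut

From the crib: b(1)−d(3)=-2≡24, so the shift is 24.
Subtract 24 from each ciphertext letter:
b(1): 1−24=-23≡3 → d
z(25): 25−24=1 → b
d(3): 3−24=-21≡5 → f
e(4): 4−24=-20≡6 → g
s(18): 18−24=-6≡20 → u
r(17): 17−24=-7≡19 → t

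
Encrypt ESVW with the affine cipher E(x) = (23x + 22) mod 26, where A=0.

KULI

E(4): 23·4+22=114≡10 → K
S(18): 23·18+22=436≡20 → U
V(21): 23·21+22=505≡11 → L
W(22): 23·22+22=528≡8 → I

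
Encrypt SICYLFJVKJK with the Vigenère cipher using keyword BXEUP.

Repeat the key across the message: BXEUPBXEUPB
S(18)+B(1): 19 → T
I(8)+X(23): 31≡5 → F
C(2)+E(4): 6 → G
Y(24)+U(20): 44≡18 → S
L(11)+P(15): 26≡0 → A
F(5)+B(1): 6 → G
J(9)+X(23): 32≡6 → G
V(21)+E(4): 25 → Z
K(10)+U(20): 30≡4 → E
J(9)+P(15): 24 → Y
K(10)+B(1): 11 → L

TFGSAGGZEYL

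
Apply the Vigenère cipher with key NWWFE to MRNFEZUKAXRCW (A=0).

ZNJKIMQGFBEYS

Repeat the key across the message: NWWFENWWFENWW
M(12)+N(13): 25 → Z
R(17)+W(22): 39≡13 → N
N(13)+W(22): 35≡9 → J
F(5)+F(5): 10 → K
E(4)+E(4): 8 → I
Z(25)+N(13): 38≡12 → M
U(20)+W(22): 42≡16 → Q
K(10)+W(22): 32≡6 → G
A(0)+F(5): 5 → F
X(23)+E(4): 27≡1 → B
R(17)+N(13): 30≡4 → E
C(2)+W(22): 24 → Y
W(22)+W(22): 44≡18 → S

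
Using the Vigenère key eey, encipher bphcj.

ftfgn

Repeat the key across the message: eeyee
b(1)+e(4): 5 → f
p(15)+e(4): 19 → t
h(7)+y(24): 31≡5 → f
c(2)+e(4): 6 → g
j(9)+e(4): 13 → n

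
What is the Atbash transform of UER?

FVI

U(20) → F(5)
E(4) → V(21)
R(17) → I(8)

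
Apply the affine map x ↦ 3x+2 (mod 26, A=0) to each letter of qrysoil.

q(16): 3·16+2=50≡24 → y
r(17): 3·17+2=53≡1 → b
y(24): 3·24+2=74≡22 → w
s(18): 3·18+2=56≡4 → e
o(14): 3·14+2=44≡18 → s
i(8): 3·8+2=26≡0 → a
l(11): 3·11+2=35≡9 → j

ybwesaj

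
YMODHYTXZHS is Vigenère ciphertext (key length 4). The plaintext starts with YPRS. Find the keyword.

AXXL

Subtract each crib letter from the matching ciphertext letter (mod 26):
Y(24)−Y(24)=0 → A
M(12)−P(15)=-3≡23 → X
O(14)−R(17)=-3≡23 → X
D(3)−S(18)=-15≡11 → L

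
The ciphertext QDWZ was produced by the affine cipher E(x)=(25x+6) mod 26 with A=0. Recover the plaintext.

QDKH

The inverse of 25 mod 26 is 25, since 25·25=625≡1. Apply D(y)=25·(y−6) mod 26:
Q(16): 25·(16−6)=250≡16 → Q
D(3): 25·(3−6)=-75≡3 → D
W(22): 25·(22−6)=400≡10 → K
Z(25): 25·(25−6)=475≡7 → H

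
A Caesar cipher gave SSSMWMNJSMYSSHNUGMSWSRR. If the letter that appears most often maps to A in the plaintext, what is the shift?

18

The most frequent ciphertext letter is S (appears 8 times).
S is position 18; A is position 0.
Shift = 18.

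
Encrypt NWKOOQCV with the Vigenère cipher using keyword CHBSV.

PDLGJSJW

Repeat the key across the message: CHBSVCHB
N(13)+C(2): 15 → P
W(22)+H(7): 29≡3 → D
K(10)+B(1): 11 → L
O(14)+S(18): 32≡6 → G
O(14)+V(21): 35≡9 → J
Q(16)+C(2): 18 → S
C(2)+H(7): 9 → J
V(21)+B(1): 22 → W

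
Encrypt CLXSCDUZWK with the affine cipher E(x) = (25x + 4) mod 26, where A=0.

CTHMCBKFIU

C(2): 25·2+4=54≡2 → C
L(11): 25·11+4=279≡19 → T
X(23): 25·23+4=579≡7 → H
S(18): 25·18+4=454≡12 → M
C(2): 25·2+4=54≡2 → C
D(3): 25·3+4=79≡1 → B
U(20): 25·20+4=504≡10 → K
Z(25): 25·25+4=629≡5 → F
W(22): 25·22+4=554≡8 → I
K(10): 25·10+4=254≡20 → U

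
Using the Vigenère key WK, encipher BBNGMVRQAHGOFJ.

XLJQIFNAWRCYBT

Repeat the key across the message: WKWKWKWKWKWKWK
B(1)+W(22): 23 → X
B(1)+K(10): 11 → L
N(13)+W(22): 35≡9 → J
G(6)+K(10): 16 → Q
M(12)+W(22): 34≡8 → I
V(21)+K(10): 31≡5 → F
R(17)+W(22): 39≡13 → N
Q(16)+K(10): 26≡0 → A
A(0)+W(22): 22 → W
H(7)+K(10): 17 → R
G(6)+W(22): 28≡2 → C
O(14)+K(10): 24 → Y
F(5)+W(22): 27≡1 → B
J(9)+K(10): 19 → T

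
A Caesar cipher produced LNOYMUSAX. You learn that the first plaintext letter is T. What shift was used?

18

From the crib: L(11)−T(19)=-8≡18, so the shift is 18.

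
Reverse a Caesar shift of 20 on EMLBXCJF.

KSRHDIPL

E(4): 4−20=-16≡10 → K
M(12): 12−20=-8≡18 → S
L(11): 11−20=-9≡17 → R
B(1): 1−20=-19≡7 → H
X(23): 23−20=3 → D
C(2): 2−20=-18≡8 → I
J(9): 9−20=-11≡15 → P
F(5): 5−20=-15≡11 → L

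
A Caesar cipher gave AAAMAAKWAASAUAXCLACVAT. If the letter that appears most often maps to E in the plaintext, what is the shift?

The most frequent ciphertext letter is A (appears 11 times).
A is position 0; E is position 4.
Shift = -4≡22.

22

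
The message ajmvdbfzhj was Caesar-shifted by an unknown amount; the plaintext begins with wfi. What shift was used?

From the crib: a(0)−w(22)=-22≡4, so the shift is 4.

4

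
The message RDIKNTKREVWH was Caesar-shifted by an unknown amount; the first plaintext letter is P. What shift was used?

From the crib: R(17)−P(15)=2, so the shift is 2.

2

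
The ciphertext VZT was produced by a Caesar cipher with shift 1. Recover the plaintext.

V(21): 21−1=20 → U
Z(25): 25−1=24 → Y
T(19): 19−1=18 → S

UYS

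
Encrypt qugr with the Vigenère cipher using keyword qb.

Repeat the key across the message: qbqb
q(16)+q(16): 32≡6 → g
u(20)+b(1): 21 → v
g(6)+q(16): 22 → w
r(17)+b(1): 18 → s

gvws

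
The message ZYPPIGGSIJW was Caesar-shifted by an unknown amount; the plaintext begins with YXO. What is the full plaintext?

YXOOHFFRHIV

From the crib: Z(25)−Y(24)=1, so the shift is 1.
Subtract 1 from each ciphertext letter:
Z(25): 25−1=24 → Y
Y(24): 24−1=23 → X
P(15): 15−1=14 → O
P(15): 15−1=14 → O
I(8): 8−1=7 → H
G(6): 6−1=5 → F
G(6): 6−1=5 → F
S(18): 18−1=17 → R
I(8): 8−1=7 → H
J(9): 9−1=8 → I
W(22): 22−1=21 → V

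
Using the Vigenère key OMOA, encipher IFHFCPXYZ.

Repeat the key across the message: OMOAOMOAO
I(8)+O(14): 22 → W
F(5)+M(12): 17 → R
H(7)+O(14): 21 → V
F(5)+A(0): 5 → F
C(2)+O(14): 16 → Q
P(15)+M(12): 27≡1 → B
X(23)+O(14): 37≡11 → L
Y(24)+A(0): 24 → Y
Z(25)+O(14): 39≡13 → N

WRVFQBLYN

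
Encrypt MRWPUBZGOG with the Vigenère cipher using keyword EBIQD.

QSEFXFAOEJ

Repeat the key across the message: EBIQDEBIQD
M(12)+E(4): 16 → Q
R(17)+B(1): 18 → S
W(22)+I(8): 30≡4 → E
P(15)+Q(16): 31≡5 → F
U(20)+D(3): 23 → X
B(1)+E(4): 5 → F
Z(25)+B(1): 26≡0 → A
G(6)+I(8): 14 → O
O(14)+Q(16): 30≡4 → E
G(6)+D(3): 9 → J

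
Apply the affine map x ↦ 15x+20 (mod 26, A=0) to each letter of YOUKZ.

Y(24): 15·24+20=380≡16 → Q
O(14): 15·14+20=230≡22 → W
U(20): 15·20+20=320≡8 → I
K(10): 15·10+20=170≡14 → O
Z(25): 15·25+20=395≡5 → F

QWIOF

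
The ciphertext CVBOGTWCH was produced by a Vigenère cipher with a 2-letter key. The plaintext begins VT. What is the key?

Subtract each crib letter from the matching ciphertext letter (mod 26):
C(2)−V(21)=-19≡7 → H
V(21)−T(19)=2 → C

HC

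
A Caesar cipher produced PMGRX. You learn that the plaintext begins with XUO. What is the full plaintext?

XUOZF

From the crib: P(15)−X(23)=-8≡18, so the shift is 18.
Subtract 18 from each ciphertext letter:
P(15): 15−18=-3≡23 → X
M(12): 12−18=-6≡20 → U
G(6): 6−18=-12≡14 → O
R(17): 17−18=-1≡25 → Z
X(23): 23−18=5 → F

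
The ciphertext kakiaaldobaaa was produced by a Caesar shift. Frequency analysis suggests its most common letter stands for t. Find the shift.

7

The most frequent ciphertext letter is a (appears 6 times).
a is position 0; t is position 19.
Shift = -19≡7.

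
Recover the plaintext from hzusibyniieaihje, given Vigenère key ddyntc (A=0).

ewwfpzvkkvlyfelr

Repeat the key across the ciphertext: ddyntcddyntcddyn
h(7)−d(3): 4 → e
z(25)−d(3): 22 → w
u(20)−y(24): -4≡22 → w
s(18)−n(13): 5 → f
i(8)−t(19): -11≡15 → p
b(1)−c(2): -1≡25 → z
y(24)−d(3): 21 → v
n(13)−d(3): 10 → k
i(8)−y(24): -16≡10 → k
i(8)−n(13): -5≡21 → v
e(4)−t(19): -15≡11 → l
a(0)−c(2): -2≡24 → y
i(8)−d(3): 5 → f
h(7)−d(3): 4 → e
j(9)−y(24): -15≡11 → l
e(4)−n(13): -9≡17 → r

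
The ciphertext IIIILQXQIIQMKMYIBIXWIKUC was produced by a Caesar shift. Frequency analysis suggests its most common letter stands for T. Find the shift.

15

The most frequent ciphertext letter is I (appears 9 times).
I is position 8; T is position 19.
Shift = -11≡15.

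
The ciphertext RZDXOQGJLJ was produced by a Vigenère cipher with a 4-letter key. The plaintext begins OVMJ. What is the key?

Subtract each crib letter from the matching ciphertext letter (mod 26):
R(17)−O(14)=3 → D
Z(25)−V(21)=4 → E
D(3)−M(12)=-9≡17 → R
X(23)−J(9)=14 → O

DERO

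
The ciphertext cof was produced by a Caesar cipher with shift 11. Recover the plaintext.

rdu

c(2): 2−11=-9≡17 → r
o(14): 14−11=3 → d
f(5): 5−11=-6≡20 → u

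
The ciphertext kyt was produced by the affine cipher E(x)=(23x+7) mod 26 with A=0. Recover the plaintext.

The inverse of 23 mod 26 is 17, since 23·17=391≡1. Apply D(y)=17·(y−7) mod 26:
k(10): 17·(10−7)=51≡25 → z
y(24): 17·(24−7)=289≡3 → d
t(19): 17·(19−7)=204≡22 → w

zdw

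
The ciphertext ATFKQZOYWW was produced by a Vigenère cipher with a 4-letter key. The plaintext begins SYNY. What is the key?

Subtract each crib letter from the matching ciphertext letter (mod 26):
A(0)−S(18)=-18≡8 → I
T(19)−Y(24)=-5≡21 → V
F(5)−N(13)=-8≡18 → S
K(10)−Y(24)=-14≡12 → M

IVSM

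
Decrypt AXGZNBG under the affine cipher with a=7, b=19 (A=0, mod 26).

BINMOQN

The inverse of 7 mod 26 is 15, since 7·15=105≡1. Apply D(y)=15·(y−19) mod 26:
A(0): 15·(0−19)=-285≡1 → B
X(23): 15·(23−19)=60≡8 → I
G(6): 15·(6−19)=-195≡13 → N
Z(25): 15·(25−19)=90≡12 → M
N(13): 15·(13−19)=-90≡14 → O
B(1): 15·(1−19)=-270≡16 → Q
G(6): 15·(6−19)=-195≡13 → N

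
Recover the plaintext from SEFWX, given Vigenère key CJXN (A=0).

QVIJV

Repeat the key across the ciphertext: CJXNC
S(18)−C(2): 16 → Q
E(4)−J(9): -5≡21 → V
F(5)−X(23): -18≡8 → I
W(22)−N(13): 9 → J
X(23)−C(2): 21 → V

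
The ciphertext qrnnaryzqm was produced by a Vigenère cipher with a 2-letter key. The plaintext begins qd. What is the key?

ao

Subtract each crib letter from the matching ciphertext letter (mod 26):
q(16)−q(16)=0 → a
r(17)−d(3)=14 → o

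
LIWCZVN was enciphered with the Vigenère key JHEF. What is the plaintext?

CBSXQOJ

Repeat the key across the ciphertext: JHEFJHE
L(11)−J(9): 2 → C
I(8)−H(7): 1 → B
W(22)−E(4): 18 → S
C(2)−F(5): -3≡23 → X
Z(25)−J(9): 16 → Q
V(21)−H(7): 14 → O
N(13)−E(4): 9 → J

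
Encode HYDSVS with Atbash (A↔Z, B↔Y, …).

H(7) → S(18)
Y(24) → B(1)
D(3) → W(22)
S(18) → H(7)
V(21) → E(4)
S(18) → H(7)

SBWHEH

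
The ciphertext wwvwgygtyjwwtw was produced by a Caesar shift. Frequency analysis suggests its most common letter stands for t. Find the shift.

3

The most frequent ciphertext letter is w (appears 6 times).
w is position 22; t is position 19.
Shift = 3.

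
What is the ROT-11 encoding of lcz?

l(11): 11+11=22 → w
c(2): 2+11=13 → n
z(25): 25+11=36≡10 → k

wnk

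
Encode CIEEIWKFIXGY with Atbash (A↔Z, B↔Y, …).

XRVVRDPURCTB

C(2) → X(23)
I(8) → R(17)
E(4) → V(21)
E(4) → V(21)
I(8) → R(17)
W(22) → D(3)
K(10) → P(15)
F(5) → U(20)
I(8) → R(17)
X(23) → C(2)
G(6) → T(19)
Y(24) → B(1)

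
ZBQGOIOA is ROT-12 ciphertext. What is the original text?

Z(25): 25−12=13 → N
B(1): 1−12=-11≡15 → P
Q(16): 16−12=4 → E
G(6): 6−12=-6≡20 → U
O(14): 14−12=2 → C
I(8): 8−12=-4≡22 → W
O(14): 14−12=2 → C
A(0): 0−12=-12≡14 → O

NPEUCWCO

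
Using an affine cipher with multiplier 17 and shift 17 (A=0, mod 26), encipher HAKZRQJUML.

H(7): 17·7+17=136≡6 → G
A(0): 17·0+17=17 → R
K(10): 17·10+17=187≡5 → F
Z(25): 17·25+17=442≡0 → A
R(17): 17·17+17=306≡20 → U
Q(16): 17·16+17=289≡3 → D
J(9): 17·9+17=170≡14 → O
U(20): 17·20+17=357≡19 → T
M(12): 17·12+17=221≡13 → N
L(11): 17·11+17=204≡22 → W

GRFAUDOTNW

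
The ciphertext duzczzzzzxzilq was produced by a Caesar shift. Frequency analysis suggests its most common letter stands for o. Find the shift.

The most frequent ciphertext letter is z (appears 7 times).
z is position 25; o is position 14.
Shift = 11.

11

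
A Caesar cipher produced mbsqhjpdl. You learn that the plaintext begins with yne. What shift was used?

From the crib: m(12)−y(24)=-12≡14, so the shift is 14.

14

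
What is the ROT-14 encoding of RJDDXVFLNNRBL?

R(17): 17+14=31≡5 → F
J(9): 9+14=23 → X
D(3): 3+14=17 → R
D(3): 3+14=17 → R
X(23): 23+14=37≡11 → L
V(21): 21+14=35≡9 → J
F(5): 5+14=19 → T
L(11): 11+14=25 → Z
N(13): 13+14=27≡1 → B
N(13): 13+14=27≡1 → B
R(17): 17+14=31≡5 → F
B(1): 1+14=15 → P
L(11): 11+14=25 → Z

FXRRLJTZBBFPZ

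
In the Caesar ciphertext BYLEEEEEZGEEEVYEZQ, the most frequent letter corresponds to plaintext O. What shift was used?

16

The most frequent ciphertext letter is E (appears 9 times).
E is position 4; O is position 14.
Shift = -10≡16.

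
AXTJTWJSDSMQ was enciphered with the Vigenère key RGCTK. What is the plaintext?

Repeat the key across the ciphertext: RGCTKRGCTKRG
A(0)−R(17): -17≡9 → J
X(23)−G(6): 17 → R
T(19)−C(2): 17 → R
J(9)−T(19): -10≡16 → Q
T(19)−K(10): 9 → J
W(22)−R(17): 5 → F
J(9)−G(6): 3 → D
S(18)−C(2): 16 → Q
D(3)−T(19): -16≡10 → K
S(18)−K(10): 8 → I
M(12)−R(17): -5≡21 → V
Q(16)−G(6): 10 → K

JRRQJFDQKIVK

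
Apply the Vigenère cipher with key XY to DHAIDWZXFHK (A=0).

AFXGAUWVCFH

Repeat the key across the message: XYXYXYXYXYX
D(3)+X(23): 26≡0 → A
H(7)+Y(24): 31≡5 → F
A(0)+X(23): 23 → X
I(8)+Y(24): 32≡6 → G
D(3)+X(23): 26≡0 → A
W(22)+Y(24): 46≡20 → U
Z(25)+X(23): 48≡22 → W
X(23)+Y(24): 47≡21 → V
F(5)+X(23): 28≡2 → C
H(7)+Y(24): 31≡5 → F
K(10)+X(23): 33≡7 → H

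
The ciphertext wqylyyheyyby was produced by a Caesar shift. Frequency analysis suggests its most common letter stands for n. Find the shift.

11

The most frequent ciphertext letter is y (appears 6 times).
y is position 24; n is position 13.
Shift = 11.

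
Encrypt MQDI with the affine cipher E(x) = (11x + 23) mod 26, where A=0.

M(12): 11·12+23=155≡25 → Z
Q(16): 11·16+23=199≡17 → R
D(3): 11·3+23=56≡4 → E
I(8): 11·8+23=111≡7 → H

ZREH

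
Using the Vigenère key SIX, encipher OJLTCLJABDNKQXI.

Repeat the key across the message: SIXSIXSIXSIXSIX
O(14)+S(18): 32≡6 → G
J(9)+I(8): 17 → R
L(11)+X(23): 34≡8 → I
T(19)+S(18): 37≡11 → L
C(2)+I(8): 10 → K
L(11)+X(23): 34≡8 → I
J(9)+S(18): 27≡1 → B
A(0)+I(8): 8 → I
B(1)+X(23): 24 → Y
D(3)+S(18): 21 → V
N(13)+I(8): 21 → V
K(10)+X(23): 33≡7 → H
Q(16)+S(18): 34≡8 → I
X(23)+I(8): 31≡5 → F
I(8)+X(23): 31≡5 → F

GRILKIBIYVVHIFF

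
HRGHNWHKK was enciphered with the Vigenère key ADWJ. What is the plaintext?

HOKYNTLBK

Repeat the key across the ciphertext: ADWJADWJA
H(7)−A(0): 7 → H
R(17)−D(3): 14 → O
G(6)−W(22): -16≡10 → K
H(7)−J(9): -2≡24 → Y
N(13)−A(0): 13 → N
W(22)−D(3): 19 → T
H(7)−W(22): -15≡11 → L
K(10)−J(9): 1 → B
K(10)−A(0): 10 → K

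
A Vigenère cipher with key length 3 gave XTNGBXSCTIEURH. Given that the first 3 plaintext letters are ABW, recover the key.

XSR

Subtract each crib letter from the matching ciphertext letter (mod 26):
X(23)−A(0)=23 → X
T(19)−B(1)=18 → S
N(13)−W(22)=-9≡17 → R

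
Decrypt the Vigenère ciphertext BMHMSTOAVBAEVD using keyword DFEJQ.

YHDDCQJWMLXZRU

Repeat the key across the ciphertext: DFEJQDFEJQDFEJ
B(1)−D(3): -2≡24 → Y
M(12)−F(5): 7 → H
H(7)−E(4): 3 → D
M(12)−J(9): 3 → D
S(18)−Q(16): 2 → C
T(19)−D(3): 16 → Q
O(14)−F(5): 9 → J
A(0)−E(4): -4≡22 → W
V(21)−J(9): 12 → M
B(1)−Q(16): -15≡11 → L
A(0)−D(3): -3≡23 → X
E(4)−F(5): -1≡25 → Z
V(21)−E(4): 17 → R
D(3)−J(9): -6≡20 → U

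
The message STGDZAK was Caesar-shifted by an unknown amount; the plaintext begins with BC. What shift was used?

From the crib: S(18)−B(1)=17, so the shift is 17.

17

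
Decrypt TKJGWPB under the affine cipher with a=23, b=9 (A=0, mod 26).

The inverse of 23 mod 26 is 17, since 23·17=391≡1. Apply D(y)=17·(y−9) mod 26:
T(19): 17·(19−9)=170≡14 → O
K(10): 17·(10−9)=17 → R
J(9): 17·(9−9)=0 → A
G(6): 17·(6−9)=-51≡1 → B
W(22): 17·(22−9)=221≡13 → N
P(15): 17·(15−9)=102≡24 → Y
B(1): 17·(1−9)=-136≡20 → U

ORABNYU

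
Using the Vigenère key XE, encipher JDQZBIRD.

Repeat the key across the message: XEXEXEXE
J(9)+X(23): 32≡6 → G
D(3)+E(4): 7 → H
Q(16)+X(23): 39≡13 → N
Z(25)+E(4): 29≡3 → D
B(1)+X(23): 24 → Y
I(8)+E(4): 12 → M
R(17)+X(23): 40≡14 → O
D(3)+E(4): 7 → H

GHNDYMOH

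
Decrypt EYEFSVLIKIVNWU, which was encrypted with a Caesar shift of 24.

E(4): 4−24=-20≡6 → G
Y(24): 24−24=0 → A
E(4): 4−24=-20≡6 → G
F(5): 5−24=-19≡7 → H
S(18): 18−24=-6≡20 → U
V(21): 21−24=-3≡23 → X
L(11): 11−24=-13≡13 → N
I(8): 8−24=-16≡10 → K
K(10): 10−24=-14≡12 → M
I(8): 8−24=-16≡10 → K
V(21): 21−24=-3≡23 → X
N(13): 13−24=-11≡15 → P
W(22): 22−24=-2≡24 → Y
U(20): 20−24=-4≡22 → W

GAGHUXNKMKXPYW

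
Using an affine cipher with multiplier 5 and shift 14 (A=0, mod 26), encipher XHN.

ZXB

X(23): 5·23+14=129≡25 → Z
H(7): 5·7+14=49≡23 → X
N(13): 5·13+14=79≡1 → B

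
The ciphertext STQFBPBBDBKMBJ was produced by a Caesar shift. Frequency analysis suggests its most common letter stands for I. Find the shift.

19

The most frequent ciphertext letter is B (appears 5 times).
B is position 1; I is position 8.
Shift = -7≡19.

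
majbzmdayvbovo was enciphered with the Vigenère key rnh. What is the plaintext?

vnckmfmnreoheb

Repeat the key across the ciphertext: rnhrnhrnhrnhrn
m(12)−r(17): -5≡21 → v
a(0)−n(13): -13≡13 → n
j(9)−h(7): 2 → c
b(1)−r(17): -16≡10 → k
z(25)−n(13): 12 → m
m(12)−h(7): 5 → f
d(3)−r(17): -14≡12 → m
a(0)−n(13): -13≡13 → n
y(24)−h(7): 17 → r
v(21)−r(17): 4 → e
b(1)−n(13): -12≡14 → o
o(14)−h(7): 7 → h
v(21)−r(17): 4 → e
o(14)−n(13): 1 → b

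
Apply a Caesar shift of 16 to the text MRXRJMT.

CHNHZCJ

M(12): 12+16=28≡2 → C
R(17): 17+16=33≡7 → H
X(23): 23+16=39≡13 → N
R(17): 17+16=33≡7 → H
J(9): 9+16=25 → Z
M(12): 12+16=28≡2 → C
T(19): 19+16=35≡9 → J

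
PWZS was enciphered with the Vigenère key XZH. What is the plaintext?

SXSV

Repeat the key across the ciphertext: XZHX
P(15)−X(23): -8≡18 → S
W(22)−Z(25): -3≡23 → X
Z(25)−H(7): 18 → S
S(18)−X(23): -5≡21 → V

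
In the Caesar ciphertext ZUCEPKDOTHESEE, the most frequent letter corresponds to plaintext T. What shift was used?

The most frequent ciphertext letter is E (appears 4 times).
E is position 4; T is position 19.
Shift = -15≡11.

11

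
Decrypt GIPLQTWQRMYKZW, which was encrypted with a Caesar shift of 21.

LNUQVYBVWRDPEB

G(6): 6−21=-15≡11 → L
I(8): 8−21=-13≡13 → N
P(15): 15−21=-6≡20 → U
L(11): 11−21=-10≡16 → Q
Q(16): 16−21=-5≡21 → V
T(19): 19−21=-2≡24 → Y
W(22): 22−21=1 → B
Q(16): 16−21=-5≡21 → V
R(17): 17−21=-4≡22 → W
M(12): 12−21=-9≡17 → R
Y(24): 24−21=3 → D
K(10): 10−21=-11≡15 → P
Z(25): 25−21=4 → E
W(22): 22−21=1 → B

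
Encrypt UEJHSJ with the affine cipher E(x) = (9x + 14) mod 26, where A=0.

U(20): 9·20+14=194≡12 → M
E(4): 9·4+14=50≡24 → Y
J(9): 9·9+14=95≡17 → R
H(7): 9·7+14=77≡25 → Z
S(18): 9·18+14=176≡20 → U
J(9): 9·9+14=95≡17 → R

MYRZUR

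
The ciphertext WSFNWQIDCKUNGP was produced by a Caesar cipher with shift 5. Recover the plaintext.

W(22): 22−5=17 → R
S(18): 18−5=13 → N
F(5): 5−5=0 → A
N(13): 13−5=8 → I
W(22): 22−5=17 → R
Q(16): 16−5=11 → L
I(8): 8−5=3 → D
D(3): 3−5=-2≡24 → Y
C(2): 2−5=-3≡23 → X
K(10): 10−5=5 → F
U(20): 20−5=15 → P
N(13): 13−5=8 → I
G(6): 6−5=1 → B
P(15): 15−5=10 → K

RNAIRLDYXFPIBK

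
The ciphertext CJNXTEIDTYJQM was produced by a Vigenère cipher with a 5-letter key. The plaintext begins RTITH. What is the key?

LQFEM

Subtract each crib letter from the matching ciphertext letter (mod 26):
C(2)−R(17)=-15≡11 → L
J(9)−T(19)=-10≡16 → Q
N(13)−I(8)=5 → F
X(23)−T(19)=4 → E
T(19)−H(7)=12 → M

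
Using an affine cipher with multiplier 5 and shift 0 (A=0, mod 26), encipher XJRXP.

X(23): 5·23+0=115≡11 → L
J(9): 5·9+0=45≡19 → T
R(17): 5·17+0=85≡7 → H
X(23): 5·23+0=115≡11 → L
P(15): 5·15+0=75≡23 → X

LTHLX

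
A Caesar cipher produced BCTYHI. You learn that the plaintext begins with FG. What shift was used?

From the crib: B(1)−F(5)=-4≡22, so the shift is 22.

22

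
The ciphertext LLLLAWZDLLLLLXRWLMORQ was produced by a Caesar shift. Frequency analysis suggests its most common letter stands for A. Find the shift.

11

The most frequent ciphertext letter is L (appears 10 times).
L is position 11; A is position 0.
Shift = 11.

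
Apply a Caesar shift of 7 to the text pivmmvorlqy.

p(15): 15+7=22 → w
i(8): 8+7=15 → p
v(21): 21+7=28≡2 → c
m(12): 12+7=19 → t
m(12): 12+7=19 → t
v(21): 21+7=28≡2 → c
o(14): 14+7=21 → v
r(17): 17+7=24 → y
l(11): 11+7=18 → s
q(16): 16+7=23 → x
y(24): 24+7=31≡5 → f

wpcttcvysxf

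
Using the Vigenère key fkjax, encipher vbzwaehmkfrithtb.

Repeat the key across the message: fkjaxfkjaxfkjaxf
v(21)+f(5): 26≡0 → a
b(1)+k(10): 11 → l
z(25)+j(9): 34≡8 → i
w(22)+a(0): 22 → w
a(0)+x(23): 23 → x
e(4)+f(5): 9 → j
h(7)+k(10): 17 → r
m(12)+j(9): 21 → v
k(10)+a(0): 10 → k
f(5)+x(23): 28≡2 → c
r(17)+f(5): 22 → w
i(8)+k(10): 18 → s
t(19)+j(9): 28≡2 → c
h(7)+a(0): 7 → h
t(19)+x(23): 42≡16 → q
b(1)+f(5): 6 → g

aliwxjrvkcwschqg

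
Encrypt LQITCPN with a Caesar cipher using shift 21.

GLDOXKI

L(11): 11+21=32≡6 → G
Q(16): 16+21=37≡11 → L
I(8): 8+21=29≡3 → D
T(19): 19+21=40≡14 → O
C(2): 2+21=23 → X
P(15): 15+21=36≡10 → K
N(13): 13+21=34≡8 → I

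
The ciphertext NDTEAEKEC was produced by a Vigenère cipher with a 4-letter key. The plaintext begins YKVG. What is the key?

PTYY

Subtract each crib letter from the matching ciphertext letter (mod 26):
N(13)−Y(24)=-11≡15 → P
D(3)−K(10)=-7≡19 → T
T(19)−V(21)=-2≡24 → Y
E(4)−G(6)=-2≡24 → Y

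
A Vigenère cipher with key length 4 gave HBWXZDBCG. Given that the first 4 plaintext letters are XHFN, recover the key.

KURK

Subtract each crib letter from the matching ciphertext letter (mod 26):
H(7)−X(23)=-16≡10 → K
B(1)−H(7)=-6≡20 → U
W(22)−F(5)=17 → R
X(23)−N(13)=10 → K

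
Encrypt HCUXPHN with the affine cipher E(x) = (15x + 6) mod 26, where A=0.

H(7): 15·7+6=111≡7 → H
C(2): 15·2+6=36≡10 → K
U(20): 15·20+6=306≡20 → U
X(23): 15·23+6=351≡13 → N
P(15): 15·15+6=231≡23 → X
H(7): 15·7+6=111≡7 → H
N(13): 15·13+6=201≡19 → T

HKUNXHT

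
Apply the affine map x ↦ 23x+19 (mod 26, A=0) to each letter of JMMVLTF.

J(9): 23·9+19=226≡18 → S
M(12): 23·12+19=295≡9 → J
M(12): 23·12+19=295≡9 → J
V(21): 23·21+19=502≡8 → I
L(11): 23·11+19=272≡12 → M
T(19): 23·19+19=456≡14 → O
F(5): 23·5+19=134≡4 → E

SJJIMOE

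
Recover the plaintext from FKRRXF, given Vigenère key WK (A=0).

JAVHBV

Repeat the key across the ciphertext: WKWKWK
F(5)−W(22): -17≡9 → J
K(10)−K(10): 0 → A
R(17)−W(22): -5≡21 → V
R(17)−K(10): 7 → H
X(23)−W(22): 1 → B
F(5)−K(10): -5≡21 → V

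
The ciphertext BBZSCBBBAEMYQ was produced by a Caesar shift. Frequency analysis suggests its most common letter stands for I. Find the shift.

The most frequent ciphertext letter is B (appears 5 times).
B is position 1; I is position 8.
Shift = -7≡19.

19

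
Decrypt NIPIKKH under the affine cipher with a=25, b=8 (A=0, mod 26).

VATAYYB

The inverse of 25 mod 26 is 25, since 25·25=625≡1. Apply D(y)=25·(y−8) mod 26:
N(13): 25·(13−8)=125≡21 → V
I(8): 25·(8−8)=0 → A
P(15): 25·(15−8)=175≡19 → T
I(8): 25·(8−8)=0 → A
K(10): 25·(10−8)=50≡24 → Y
K(10): 25·(10−8)=50≡24 → Y
H(7): 25·(7−8)=-25≡1 → B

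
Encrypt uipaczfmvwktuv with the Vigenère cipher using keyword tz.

Repeat the key across the message: tztztztztztztz
u(20)+t(19): 39≡13 → n
i(8)+z(25): 33≡7 → h
p(15)+t(19): 34≡8 → i
a(0)+z(25): 25 → z
c(2)+t(19): 21 → v
z(25)+z(25): 50≡24 → y
f(5)+t(19): 24 → y
m(12)+z(25): 37≡11 → l
v(21)+t(19): 40≡14 → o
w(22)+z(25): 47≡21 → v
k(10)+t(19): 29≡3 → d
t(19)+z(25): 44≡18 → s
u(20)+t(19): 39≡13 → n
v(21)+z(25): 46≡20 → u

nhizvyylovdsnu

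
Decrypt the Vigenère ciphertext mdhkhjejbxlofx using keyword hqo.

Repeat the key across the ciphertext: hqohqohqohqohq
m(12)−h(7): 5 → f
d(3)−q(16): -13≡13 → n
h(7)−o(14): -7≡19 → t
k(10)−h(7): 3 → d
h(7)−q(16): -9≡17 → r
j(9)−o(14): -5≡21 → v
e(4)−h(7): -3≡23 → x
j(9)−q(16): -7≡19 → t
b(1)−o(14): -13≡13 → n
x(23)−h(7): 16 → q
l(11)−q(16): -5≡21 → v
o(14)−o(14): 0 → a
f(5)−h(7): -2≡24 → y
x(23)−q(16): 7 → h

fntdrvxtnqvayh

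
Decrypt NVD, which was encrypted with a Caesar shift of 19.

N(13): 13−19=-6≡20 → U
V(21): 21−19=2 → C
D(3): 3−19=-16≡10 → K

UCK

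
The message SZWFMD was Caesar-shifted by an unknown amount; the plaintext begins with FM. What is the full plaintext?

From the crib: S(18)−F(5)=13, so the shift is 13.
Subtract 13 from each ciphertext letter:
S(18): 18−13=5 → F
Z(25): 25−13=12 → M
W(22): 22−13=9 → J
F(5): 5−13=-8≡18 → S
M(12): 12−13=-1≡25 → Z
D(3): 3−13=-10≡16 → Q

FMJSZQ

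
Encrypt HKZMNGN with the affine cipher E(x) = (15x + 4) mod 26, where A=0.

H(7): 15·7+4=109≡5 → F
K(10): 15·10+4=154≡24 → Y
Z(25): 15·25+4=379≡15 → P
M(12): 15·12+4=184≡2 → C
N(13): 15·13+4=199≡17 → R
G(6): 15·6+4=94≡16 → Q
N(13): 15·13+4=199≡17 → R

FYPCRQR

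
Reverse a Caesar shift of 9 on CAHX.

C(2): 2−9=-7≡19 → T
A(0): 0−9=-9≡17 → R
H(7): 7−9=-2≡24 → Y
X(23): 23−9=14 → O

TRYO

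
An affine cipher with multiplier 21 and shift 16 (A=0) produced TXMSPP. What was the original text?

PJGKVV

The inverse of 21 mod 26 is 5, since 21·5=105≡1. Apply D(y)=5·(y−16) mod 26:
T(19): 5·(19−16)=15 → P
X(23): 5·(23−16)=35≡9 → J
M(12): 5·(12−16)=-20≡6 → G
S(18): 5·(18−16)=10 → K
P(15): 5·(15−16)=-5≡21 → V
P(15): 5·(15−16)=-5≡21 → V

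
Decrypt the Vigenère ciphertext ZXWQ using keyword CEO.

XTIO

Repeat the key across the ciphertext: CEOC
Z(25)−C(2): 23 → X
X(23)−E(4): 19 → T
W(22)−O(14): 8 → I
Q(16)−C(2): 14 → O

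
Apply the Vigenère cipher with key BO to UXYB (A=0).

Repeat the key across the message: BOBO
U(20)+B(1): 21 → V
X(23)+O(14): 37≡11 → L
Y(24)+B(1): 25 → Z
B(1)+O(14): 15 → P

VLZP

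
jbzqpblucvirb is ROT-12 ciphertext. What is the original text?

xpnedpziqjwfp

j(9): 9−12=-3≡23 → x
b(1): 1−12=-11≡15 → p
z(25): 25−12=13 → n
q(16): 16−12=4 → e
p(15): 15−12=3 → d
b(1): 1−12=-11≡15 → p
l(11): 11−12=-1≡25 → z
u(20): 20−12=8 → i
c(2): 2−12=-10≡16 → q
v(21): 21−12=9 → j
i(8): 8−12=-4≡22 → w
r(17): 17−12=5 → f
b(1): 1−12=-11≡15 → p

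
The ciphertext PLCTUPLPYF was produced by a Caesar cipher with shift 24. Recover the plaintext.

P(15): 15−24=-9≡17 → R
L(11): 11−24=-13≡13 → N
C(2): 2−24=-22≡4 → E
T(19): 19−24=-5≡21 → V
U(20): 20−24=-4≡22 → W
P(15): 15−24=-9≡17 → R
L(11): 11−24=-13≡13 → N
P(15): 15−24=-9≡17 → R
Y(24): 24−24=0 → A
F(5): 5−24=-19≡7 → H

RNEVWRNRAH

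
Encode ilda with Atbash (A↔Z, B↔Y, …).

i(8) → r(17)
l(11) → o(14)
d(3) → w(22)
a(0) → z(25)

rowz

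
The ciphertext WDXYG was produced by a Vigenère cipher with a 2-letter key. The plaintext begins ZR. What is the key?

XM

Subtract each crib letter from the matching ciphertext letter (mod 26):
W(22)−Z(25)=-3≡23 → X
D(3)−R(17)=-14≡12 → M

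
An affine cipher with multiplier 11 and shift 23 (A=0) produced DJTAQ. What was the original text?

The inverse of 11 mod 26 is 19, since 11·19=209≡1. Apply D(y)=19·(y−23) mod 26:
D(3): 19·(3−23)=-380≡10 → K
J(9): 19·(9−23)=-266≡20 → U
T(19): 19·(19−23)=-76≡2 → C
A(0): 19·(0−23)=-437≡5 → F
Q(16): 19·(16−23)=-133≡23 → X

KUCFX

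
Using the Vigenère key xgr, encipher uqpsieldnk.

Repeat the key across the message: xgrxgrxgrx
u(20)+x(23): 43≡17 → r
q(16)+g(6): 22 → w
p(15)+r(17): 32≡6 → g
s(18)+x(23): 41≡15 → p
i(8)+g(6): 14 → o
e(4)+r(17): 21 → v
l(11)+x(23): 34≡8 → i
d(3)+g(6): 9 → j
n(13)+r(17): 30≡4 → e
k(10)+x(23): 33≡7 → h

rwgpovijeh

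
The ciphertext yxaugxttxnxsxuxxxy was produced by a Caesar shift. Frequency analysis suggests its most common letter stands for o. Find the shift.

The most frequent ciphertext letter is x (appears 8 times).
x is position 23; o is position 14.
Shift = 9.

9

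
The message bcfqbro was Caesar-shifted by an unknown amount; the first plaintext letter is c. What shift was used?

25

From the crib: b(1)−c(2)=-1≡25, so the shift is 25.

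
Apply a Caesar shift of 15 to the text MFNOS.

M(12): 12+15=27≡1 → B
F(5): 5+15=20 → U
N(13): 13+15=28≡2 → C
O(14): 14+15=29≡3 → D
S(18): 18+15=33≡7 → H

BUCDH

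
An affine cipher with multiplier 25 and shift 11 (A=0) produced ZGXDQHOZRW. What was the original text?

MFOIVEXMUP

The inverse of 25 mod 26 is 25, since 25·25=625≡1. Apply D(y)=25·(y−11) mod 26:
Z(25): 25·(25−11)=350≡12 → M
G(6): 25·(6−11)=-125≡5 → F
X(23): 25·(23−11)=300≡14 → O
D(3): 25·(3−11)=-200≡8 → I
Q(16): 25·(16−11)=125≡21 → V
H(7): 25·(7−11)=-100≡4 → E
O(14): 25·(14−11)=75≡23 → X
Z(25): 25·(25−11)=350≡12 → M
R(17): 25·(17−11)=150≡20 → U
W(22): 25·(22−11)=275≡15 → P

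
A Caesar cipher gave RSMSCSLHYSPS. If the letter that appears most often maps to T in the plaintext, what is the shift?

25

The most frequent ciphertext letter is S (appears 5 times).
S is position 18; T is position 19.
Shift = -1≡25.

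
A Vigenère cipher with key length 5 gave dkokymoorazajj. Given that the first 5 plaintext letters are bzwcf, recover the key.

Subtract each crib letter from the matching ciphertext letter (mod 26):
d(3)−b(1)=2 → c
k(10)−z(25)=-15≡11 → l
o(14)−w(22)=-8≡18 → s
k(10)−c(2)=8 → i
y(24)−f(5)=19 → t

clsit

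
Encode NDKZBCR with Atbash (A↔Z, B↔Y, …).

N(13) → M(12)
D(3) → W(22)
K(10) → P(15)
Z(25) → A(0)
B(1) → Y(24)
C(2) → X(23)
R(17) → I(8)

MWPAYXI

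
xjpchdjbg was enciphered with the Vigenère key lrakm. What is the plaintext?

mspsvssbw

Repeat the key across the ciphertext: lrakmlrak
x(23)−l(11): 12 → m
j(9)−r(17): -8≡18 → s
p(15)−a(0): 15 → p
c(2)−k(10): -8≡18 → s
h(7)−m(12): -5≡21 → v
d(3)−l(11): -8≡18 → s
j(9)−r(17): -8≡18 → s
b(1)−a(0): 1 → b
g(6)−k(10): -4≡22 → w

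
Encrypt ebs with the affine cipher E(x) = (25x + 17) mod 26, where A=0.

e(4): 25·4+17=117≡13 → n
b(1): 25·1+17=42≡16 → q
s(18): 25·18+17=467≡25 → z

nqz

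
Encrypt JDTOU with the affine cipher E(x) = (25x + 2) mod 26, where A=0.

TZJOI

J(9): 25·9+2=227≡19 → T
D(3): 25·3+2=77≡25 → Z
T(19): 25·19+2=477≡9 → J
O(14): 25·14+2=352≡14 → O
U(20): 25·20+2=502≡8 → I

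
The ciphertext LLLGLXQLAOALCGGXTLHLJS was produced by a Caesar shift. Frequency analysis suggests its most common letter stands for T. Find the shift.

18

The most frequent ciphertext letter is L (appears 8 times).
L is position 11; T is position 19.
Shift = -8≡18.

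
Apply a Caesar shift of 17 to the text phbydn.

p(15): 15+17=32≡6 → g
h(7): 7+17=24 → y
b(1): 1+17=18 → s
y(24): 24+17=41≡15 → p
d(3): 3+17=20 → u
n(13): 13+17=30≡4 → e

gyspue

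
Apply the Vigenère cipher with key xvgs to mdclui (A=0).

Repeat the key across the message: xvgsxv
m(12)+x(23): 35≡9 → j
d(3)+v(21): 24 → y
c(2)+g(6): 8 → i
l(11)+s(18): 29≡3 → d
u(20)+x(23): 43≡17 → r
i(8)+v(21): 29≡3 → d

jyidrd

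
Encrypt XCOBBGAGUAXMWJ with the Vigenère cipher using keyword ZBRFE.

Repeat the key across the message: ZBRFEZBRFEZBRF
X(23)+Z(25): 48≡22 → W
C(2)+B(1): 3 → D
O(14)+R(17): 31≡5 → F
B(1)+F(5): 6 → G
B(1)+E(4): 5 → F
G(6)+Z(25): 31≡5 → F
A(0)+B(1): 1 → B
G(6)+R(17): 23 → X
U(20)+F(5): 25 → Z
A(0)+E(4): 4 → E
X(23)+Z(25): 48≡22 → W
M(12)+B(1): 13 → N
W(22)+R(17): 39≡13 → N
J(9)+F(5): 14 → O

WDFGFFBXZEWNNO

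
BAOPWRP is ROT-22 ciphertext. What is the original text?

B(1): 1−22=-21≡5 → F
A(0): 0−22=-22≡4 → E
O(14): 14−22=-8≡18 → S
P(15): 15−22=-7≡19 → T
W(22): 22−22=0 → A
R(17): 17−22=-5≡21 → V
P(15): 15−22=-7≡19 → T

FESTAVT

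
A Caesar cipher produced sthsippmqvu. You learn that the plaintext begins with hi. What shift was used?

11

From the crib: s(18)−h(7)=11, so the shift is 11.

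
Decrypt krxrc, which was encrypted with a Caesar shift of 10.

k(10): 10−10=0 → a
r(17): 17−10=7 → h
x(23): 23−10=13 → n
r(17): 17−10=7 → h
c(2): 2−10=-8≡18 → s

ahnhs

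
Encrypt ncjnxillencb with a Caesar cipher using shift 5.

shoscnqqjshg

n(13): 13+5=18 → s
c(2): 2+5=7 → h
j(9): 9+5=14 → o
n(13): 13+5=18 → s
x(23): 23+5=28≡2 → c
i(8): 8+5=13 → n
l(11): 11+5=16 → q
l(11): 11+5=16 → q
e(4): 4+5=9 → j
n(13): 13+5=18 → s
c(2): 2+5=7 → h
b(1): 1+5=6 → g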